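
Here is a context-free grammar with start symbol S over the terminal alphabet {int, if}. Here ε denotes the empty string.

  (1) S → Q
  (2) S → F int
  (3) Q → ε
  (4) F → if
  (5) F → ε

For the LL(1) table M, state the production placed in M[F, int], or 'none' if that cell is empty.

F → ε

FIRST(Q) = {ε}
FIRST(F) = {ε, if}
FIRST(S) = {ε, if, int}  (via Q, F int)
FOLLOW(S) includes $ since S is the start symbol.
FOLLOW(F): in S→F int, F is followed by int with FIRST {int}. Thus FOLLOW(F) = {int}.
For F → if: FIRST(if) = {if}, so it goes in M[F, t] for t ∈ {if}.
For F → ε: FIRST(ε) = {ε}, so it goes in M[F, t] for t ∈ {}; since ε ∈ FIRST, also for every t ∈ FOLLOW(F) = {int}.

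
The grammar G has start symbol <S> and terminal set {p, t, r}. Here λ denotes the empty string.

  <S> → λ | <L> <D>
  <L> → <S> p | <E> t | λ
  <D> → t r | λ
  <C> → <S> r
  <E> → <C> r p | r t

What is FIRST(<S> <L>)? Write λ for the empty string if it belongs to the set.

{λ, p, r, t}

FIRST(<D>) = {λ, t}
FIRST(<S>) = {λ, p, r, t}  (via <L> <D>)
FIRST(<C>) = {p, r, t}  (via <S> r)
FIRST(<E>) = {p, r, t}  (via <C> r p)
FIRST(<L>) = {λ, p, r, t}  (via <S> p, <E> t)
FIRST(<S> <L>): take FIRST of each symbol in turn, carrying on past any symbol whose FIRST contains λ; result {λ, p, r, t}.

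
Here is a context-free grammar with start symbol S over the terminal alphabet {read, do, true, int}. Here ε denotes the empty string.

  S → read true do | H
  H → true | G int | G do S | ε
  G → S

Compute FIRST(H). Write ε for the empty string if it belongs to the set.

{ε, do, int, read, true}

FIRST(S): from S→read true do we get {read}; from S→H we get {ε, do, int, read, true}. So FIRST(S) = {ε, do, int, read, true}.
FIRST(G): from G→S we get {ε, do, int, read, true}. So FIRST(G) = {ε, do, int, read, true}.
FIRST(H): from H→true we get {true}; from H→G int we get {do, int, read, true}; from H→G do S we get {do, int, read, true}; from H→ε we get {ε}. So FIRST(H) = {ε, do, int, read, true}.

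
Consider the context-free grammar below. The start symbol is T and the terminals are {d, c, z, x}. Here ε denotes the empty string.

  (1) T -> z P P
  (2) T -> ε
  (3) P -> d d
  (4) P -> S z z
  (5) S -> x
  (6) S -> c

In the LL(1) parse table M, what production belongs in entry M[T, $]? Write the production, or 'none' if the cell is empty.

T -> ε

FIRST(T) = {ε, z}
FIRST(S) = {c, x}
FIRST(P) = {c, d, x}  (via S z z)
FOLLOW(T) includes $ since T is the start symbol.
FOLLOW(T): T appears on no right-hand side. Thus FOLLOW(T) = {$}.
For T -> z P P: FIRST(z P P) = {z}, so it goes in M[T, t] for t ∈ {z}.
For T -> ε: FIRST(ε) = {ε}, so it goes in M[T, t] for t ∈ {}; since ε ∈ FIRST, also for every t ∈ FOLLOW(T) = {$}.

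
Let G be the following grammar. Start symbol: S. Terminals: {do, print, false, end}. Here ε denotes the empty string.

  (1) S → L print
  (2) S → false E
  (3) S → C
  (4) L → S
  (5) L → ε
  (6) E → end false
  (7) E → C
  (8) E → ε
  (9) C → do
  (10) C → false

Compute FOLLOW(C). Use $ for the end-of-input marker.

{$, print}

FIRST(C): from C→do we get {do}; from C→false we get {false}. So FIRST(C) = {do, false}.
FIRST(E): from E→end false we get {end}; from E→C we get {do, false}; from E→ε we get {ε}. So FIRST(E) = {ε, do, end, false}.
FIRST(S): from S→L print we get {do, false, print}; from S→false E we get {false}; from S→C we get {do, false}. So FIRST(S) = {do, false, print}.
FIRST(L): from L→S we get {do, false, print}; from L→ε we get {ε}. So FIRST(L) = {ε, do, false, print}.
FOLLOW(S) includes $ since S is the start symbol.
FOLLOW(L): in S→L print, L is followed by print with FIRST {print}. Thus FOLLOW(L) = {print}.
FOLLOW(S): in L→S, the suffix after S is empty, so FOLLOW(S) ⊇ FOLLOW(L) = {print}. Thus FOLLOW(S) = {$, print}.
FOLLOW(E): in S→false E, the suffix after E is empty, so FOLLOW(E) ⊇ FOLLOW(S) = {$, print}. Thus FOLLOW(E) = {$, print}.
FOLLOW(C): in S→C, the suffix after C is empty, so FOLLOW(C) ⊇ FOLLOW(S) = {$, print}; in E→C, the suffix after C is empty, so FOLLOW(C) ⊇ FOLLOW(E) = {$, print}. Thus FOLLOW(C) = {$, print}.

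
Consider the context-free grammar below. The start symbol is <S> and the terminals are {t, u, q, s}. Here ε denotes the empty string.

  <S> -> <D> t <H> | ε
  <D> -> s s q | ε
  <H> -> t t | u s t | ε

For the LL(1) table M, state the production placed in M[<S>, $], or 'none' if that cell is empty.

FIRST(<D>): from <D>->s s q we get {s}; from <D>->ε we get {ε}. So FIRST(<D>) = {ε, s}.
FIRST(<H>): from <H>->t t we get {t}; from <H>->u s t we get {u}; from <H>->ε we get {ε}. So FIRST(<H>) = {ε, t, u}.
FIRST(<S>): from <S>-><D> t <H> we get {s, t}; from <S>->ε we get {ε}. So FIRST(<S>) = {ε, s, t}.
FOLLOW(<S>) includes $ since <S> is the start symbol.
FOLLOW(<S>): <S> appears on no right-hand side. Thus FOLLOW(<S>) = {$}.
For <S> -> <D> t <H>: FIRST(<D> t <H>) = {s, t}, so it goes in M[<S>, t] for t ∈ {s, t}.
For <S> -> ε: FIRST(ε) = {ε}, so it goes in M[<S>, t] for t ∈ {}; since ε ∈ FIRST, also for every t ∈ FOLLOW(<S>) = {$}.

<S> -> ε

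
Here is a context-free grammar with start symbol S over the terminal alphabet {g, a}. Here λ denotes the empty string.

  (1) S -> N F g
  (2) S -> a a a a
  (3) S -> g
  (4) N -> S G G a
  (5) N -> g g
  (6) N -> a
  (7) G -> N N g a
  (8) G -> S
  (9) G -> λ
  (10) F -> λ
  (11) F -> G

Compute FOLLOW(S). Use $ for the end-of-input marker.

{$, a, g}

FIRST(S): from S->N F g we get {a, g}; from S->a a a a we get {a}; from S->g we get {g}. So FIRST(S) = {a, g}.
FIRST(N): from N->S G G a we get {a, g}; from N->g g we get {g}; from N->a we get {a}. So FIRST(N) = {a, g}.
FIRST(G): from G->N N g a we get {a, g}; from G->S we get {a, g}; from G->λ we get {λ}. So FIRST(G) = {λ, a, g}.
FIRST(F): from F->λ we get {λ}; from F->G we get {λ, a, g}. So FIRST(F) = {λ, a, g}.
FOLLOW(S) includes $ since S is the start symbol.
FOLLOW(N): in S->N F g, N is followed by F g with FIRST {a, g}; in G->N N g a (occurrence 1), N is followed by N g a with FIRST {a, g}; in G->N N g a (occurrence 2), N is followed by g a with FIRST {g}. Thus FOLLOW(N) = {a, g}.
FOLLOW(F): in S->N F g, F is followed by g with FIRST {g}. Thus FOLLOW(F) = {g}.
FOLLOW(G): in N->S G G a (occurrence 1), G is followed by G a with FIRST {a, g}; in N->S G G a (occurrence 2), G is followed by a with FIRST {a}; in F->G, the suffix after G is empty, so FOLLOW(G) ⊇ FOLLOW(F) = {g}. Thus FOLLOW(G) = {a, g}.
FOLLOW(S): in N->S G G a, S is followed by G G a with FIRST {a, g}; in G->S, the suffix after S is empty, so FOLLOW(S) ⊇ FOLLOW(G) = {a, g}. Thus FOLLOW(S) = {$, a, g}.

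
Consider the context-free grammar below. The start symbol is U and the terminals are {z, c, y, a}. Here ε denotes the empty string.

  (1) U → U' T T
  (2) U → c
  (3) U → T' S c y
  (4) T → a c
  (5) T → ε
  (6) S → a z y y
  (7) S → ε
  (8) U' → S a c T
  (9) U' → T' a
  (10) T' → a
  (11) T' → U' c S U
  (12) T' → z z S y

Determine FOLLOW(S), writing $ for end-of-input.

FIRST(T) = {ε, a}
FIRST(S) = {ε, a}
FIRST(U) = {a, c, z}  (via U' T T, T' S c y)
FIRST(U') = {a, z}  (via S a c T, T' a)
FIRST(T') = {a, z}  (via U' c S U)
FOLLOW(U) includes $ since U is the start symbol.
FOLLOW(S): in U→T' S c y, S is followed by c y with FIRST {c}; in U'→S a c T, S is followed by a c T with FIRST {a}; in T'→U' c S U, S is followed by U with FIRST {a, c, z}; in T'→z z S y, S is followed by y with FIRST {y}. Thus FOLLOW(S) = {a, c, y, z}.
FOLLOW(T'): in U→T' S c y, T' is followed by S c y with FIRST {a, c}; in U'→T' a, T' is followed by a with FIRST {a}. Thus FOLLOW(T') = {a, c}.
FOLLOW(U): in T'→U' c S U, the suffix after U is empty, so FOLLOW(U) ⊇ FOLLOW(T') = {a, c}. Thus FOLLOW(U) = {$, a, c}.
FOLLOW(U'): in U→U' T T, U' is followed by T T with FIRST {ε, a}; in U→U' T T, the suffix after U' is nullable, so FOLLOW(U') ⊇ FOLLOW(U) = {$, a, c}; in T'→U' c S U, U' is followed by c S U with FIRST {c}. Thus FOLLOW(U') = {$, a, c}.
FOLLOW(T): in U→U' T T (occurrence 1), T is followed by T with FIRST {ε, a}; in U→U' T T (occurrence 1), the suffix after T is nullable, so FOLLOW(T) ⊇ FOLLOW(U) = {$, a, c}; in U→U' T T (occurrence 2), the suffix after T is empty, so FOLLOW(T) ⊇ FOLLOW(U) = {$, a, c}; in U'→S a c T, the suffix after T is empty, so FOLLOW(T) ⊇ FOLLOW(U') = {$, a, c}. Thus FOLLOW(T) = {$, a, c}.

{a, c, y, z}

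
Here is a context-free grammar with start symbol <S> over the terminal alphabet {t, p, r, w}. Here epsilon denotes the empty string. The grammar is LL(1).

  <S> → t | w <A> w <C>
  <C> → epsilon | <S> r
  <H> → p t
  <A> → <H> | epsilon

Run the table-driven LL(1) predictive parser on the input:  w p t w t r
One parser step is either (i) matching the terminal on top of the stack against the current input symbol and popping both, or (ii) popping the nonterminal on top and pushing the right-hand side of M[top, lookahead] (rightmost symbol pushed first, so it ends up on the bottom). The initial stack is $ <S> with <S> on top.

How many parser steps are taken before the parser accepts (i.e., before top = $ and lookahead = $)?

11

      Stack          Input          Action
   1  $ <S>          w p t w t r $  expand <S> → w <A> w <C>
   2  $ <C> w <A> w  w p t w t r $  match w
   3  $ <C> w <A>    p t w t r $    expand <A> → <H>
   4  $ <C> w <H>    p t w t r $    expand <H> → p t
   5  $ <C> w t p    p t w t r $    match p
   6  $ <C> w t      t w t r $      match t
   7  $ <C> w        w t r $        match w
   8  $ <C>          t r $          expand <C> → <S> r
   9  $ r <S>        t r $          expand <S> → t
  10  $ r t          t r $          match t
  11  $ r            r $            match r
Accept reached after 11 steps.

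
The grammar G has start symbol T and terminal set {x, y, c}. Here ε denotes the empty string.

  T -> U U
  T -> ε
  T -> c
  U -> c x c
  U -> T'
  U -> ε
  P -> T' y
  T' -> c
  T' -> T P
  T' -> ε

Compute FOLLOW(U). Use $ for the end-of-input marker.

{$, c, y}

FIRST(T): from T->U U we get {ε, c, y}; from T->ε we get {ε}; from T->c we get {c}. So FIRST(T) = {ε, c, y}.
FIRST(U): from U->c x c we get {c}; from U->T' we get {ε, c, y}; from U->ε we get {ε}. So FIRST(U) = {ε, c, y}.
FIRST(P): from P->T' y we get {c, y}. So FIRST(P) = {c, y}.
FIRST(T'): from T'->c we get {c}; from T'->T P we get {c, y}; from T'->ε we get {ε}. So FIRST(T') = {ε, c, y}.
FOLLOW(T) includes $ since T is the start symbol.
FOLLOW(T): in T'->T P, T is followed by P with FIRST {c, y}. Thus FOLLOW(T) = {$, c, y}.
FOLLOW(U): in T->U U (occurrence 1), U is followed by U with FIRST {ε, c, y}; in T->U U (occurrence 1), the suffix after U is nullable, so FOLLOW(U) ⊇ FOLLOW(T) = {$, c, y}; in T->U U (occurrence 2), the suffix after U is empty, so FOLLOW(U) ⊇ FOLLOW(T) = {$, c, y}. Thus FOLLOW(U) = {$, c, y}.
FOLLOW(T'): in U->T', the suffix after T' is empty, so FOLLOW(T') ⊇ FOLLOW(U) = {$, c, y}; in P->T' y, T' is followed by y with FIRST {y}. Thus FOLLOW(T') = {$, c, y}.
FOLLOW(P): in T'->T P, the suffix after P is empty, so FOLLOW(P) ⊇ FOLLOW(T') = {$, c, y}. Thus FOLLOW(P) = {$, c, y}.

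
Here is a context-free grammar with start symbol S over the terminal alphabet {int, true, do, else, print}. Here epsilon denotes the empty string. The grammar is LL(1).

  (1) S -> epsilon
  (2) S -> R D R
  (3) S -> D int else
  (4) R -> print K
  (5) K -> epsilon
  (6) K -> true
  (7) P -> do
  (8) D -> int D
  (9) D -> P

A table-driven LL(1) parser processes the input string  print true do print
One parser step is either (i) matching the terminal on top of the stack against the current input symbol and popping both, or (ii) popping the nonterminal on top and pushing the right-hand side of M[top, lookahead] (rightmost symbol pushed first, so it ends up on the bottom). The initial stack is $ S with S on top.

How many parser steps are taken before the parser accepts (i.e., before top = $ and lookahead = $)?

11

step 1: stack=$ S  input=print true do print $  — expand S -> R D R
step 2: stack=$ R D R  input=print true do print $  — expand R -> print K
step 3: stack=$ R D K print  input=print true do print $  — match print
step 4: stack=$ R D K  input=true do print $  — expand K -> true
step 5: stack=$ R D true  input=true do print $  — match true
step 6: stack=$ R D  input=do print $  — expand D -> P
step 7: stack=$ R P  input=do print $  — expand P -> do
step 8: stack=$ R do  input=do print $  — match do
step 9: stack=$ R  input=print $  — expand R -> print K
step 10: stack=$ K print  input=print $  — match print
step 11: stack=$ K  input=$  — expand K -> epsilon
Accept reached after 11 steps.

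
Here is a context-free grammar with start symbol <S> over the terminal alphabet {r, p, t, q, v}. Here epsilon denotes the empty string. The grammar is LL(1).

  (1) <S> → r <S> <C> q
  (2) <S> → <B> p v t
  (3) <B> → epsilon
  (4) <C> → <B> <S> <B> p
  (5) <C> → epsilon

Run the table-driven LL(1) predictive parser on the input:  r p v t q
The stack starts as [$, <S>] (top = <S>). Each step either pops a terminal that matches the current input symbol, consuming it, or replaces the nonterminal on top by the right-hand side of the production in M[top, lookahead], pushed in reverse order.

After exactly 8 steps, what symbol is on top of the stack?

     Stack              Input        Action
  1  $ <S>              r p v t q $  expand <S> → r <S> <C> q
  2  $ q <C> <S> r      r p v t q $  match r
  3  $ q <C> <S>        p v t q $    expand <S> → <B> p v t
  4  $ q <C> t v p <B>  p v t q $    expand <B> → epsilon
  5  $ q <C> t v p      p v t q $    match p
  6  $ q <C> t v        v t q $      match v
  7  $ q <C> t          t q $        match t
  8  $ q <C>            q $          expand <C> → epsilon
Stack after step 8: $ q (top = q).

q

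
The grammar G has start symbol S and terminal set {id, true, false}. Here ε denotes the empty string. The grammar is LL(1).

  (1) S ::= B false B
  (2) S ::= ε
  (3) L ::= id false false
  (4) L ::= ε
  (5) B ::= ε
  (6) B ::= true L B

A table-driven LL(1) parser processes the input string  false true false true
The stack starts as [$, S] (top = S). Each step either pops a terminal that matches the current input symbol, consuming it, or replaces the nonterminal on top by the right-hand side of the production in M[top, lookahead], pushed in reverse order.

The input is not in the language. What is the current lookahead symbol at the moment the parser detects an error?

step 1: stack=$ S  input=false true false true $  — expand S ::= B false B
step 2: stack=$ B false B  input=false true false true $  — expand B ::= ε
step 3: stack=$ B false  input=false true false true $  — match false
step 4: stack=$ B  input=true false true $  — expand B ::= true L B
step 5: stack=$ B L true  input=true false true $  — match true
step 6: stack=$ B L  input=false true $  — expand L ::= ε
step 7: stack=$ B  input=false true $  — expand B ::= ε
step 8: stack=$  input=false true $  — error: stack empty but input remains

false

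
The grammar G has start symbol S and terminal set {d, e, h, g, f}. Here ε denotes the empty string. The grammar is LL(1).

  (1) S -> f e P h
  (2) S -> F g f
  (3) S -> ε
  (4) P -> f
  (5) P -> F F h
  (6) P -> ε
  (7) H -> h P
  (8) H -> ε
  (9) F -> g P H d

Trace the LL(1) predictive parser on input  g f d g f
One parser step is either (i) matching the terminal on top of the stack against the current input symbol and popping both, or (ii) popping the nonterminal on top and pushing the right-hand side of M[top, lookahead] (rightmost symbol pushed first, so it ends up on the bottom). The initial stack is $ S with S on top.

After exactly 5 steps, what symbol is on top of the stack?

     Stack          Input        Action
  1  $ S            g f d g f $  expand S -> F g f
  2  $ f g F        g f d g f $  expand F -> g P H d
  3  $ f g d H P g  g f d g f $  match g
  4  $ f g d H P    f d g f $    expand P -> f
  5  $ f g d H f    f d g f $    match f
Stack after step 5: $ f g d H (top = H).

H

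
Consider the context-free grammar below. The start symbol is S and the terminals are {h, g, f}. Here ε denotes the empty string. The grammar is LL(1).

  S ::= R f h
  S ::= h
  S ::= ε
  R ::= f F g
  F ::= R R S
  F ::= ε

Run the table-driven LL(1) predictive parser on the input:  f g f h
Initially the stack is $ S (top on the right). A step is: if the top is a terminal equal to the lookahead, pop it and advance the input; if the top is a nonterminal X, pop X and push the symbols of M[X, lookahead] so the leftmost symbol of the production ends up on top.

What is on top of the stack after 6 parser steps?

h

step 1: stack=$ S  input=f g f h $  — expand S ::= R f h
step 2: stack=$ h f R  input=f g f h $  — expand R ::= f F g
step 3: stack=$ h f g F f  input=f g f h $  — match f
step 4: stack=$ h f g F  input=g f h $  — expand F ::= ε
step 5: stack=$ h f g  input=g f h $  — match g
step 6: stack=$ h f  input=f h $  — match f
Stack after step 6: $ h (top = h).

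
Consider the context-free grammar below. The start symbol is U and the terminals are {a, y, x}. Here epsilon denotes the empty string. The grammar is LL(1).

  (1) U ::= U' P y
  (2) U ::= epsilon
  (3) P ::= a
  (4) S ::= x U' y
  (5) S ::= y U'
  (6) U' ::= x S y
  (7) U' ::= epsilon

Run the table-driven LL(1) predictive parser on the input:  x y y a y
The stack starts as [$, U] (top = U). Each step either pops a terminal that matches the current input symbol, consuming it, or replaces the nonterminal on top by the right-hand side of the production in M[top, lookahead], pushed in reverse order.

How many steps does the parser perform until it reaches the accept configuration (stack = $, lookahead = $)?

step 1: stack=$ U  input=x y y a y $  — expand U ::= U' P y
step 2: stack=$ y P U'  input=x y y a y $  — expand U' ::= x S y
step 3: stack=$ y P y S x  input=x y y a y $  — match x
step 4: stack=$ y P y S  input=y y a y $  — expand S ::= y U'
step 5: stack=$ y P y U' y  input=y y a y $  — match y
step 6: stack=$ y P y U'  input=y a y $  — expand U' ::= epsilon
step 7: stack=$ y P y  input=y a y $  — match y
step 8: stack=$ y P  input=a y $  — expand P ::= a
step 9: stack=$ y a  input=a y $  — match a
step 10: stack=$ y  input=y $  — match y
Accept reached after 10 steps.

10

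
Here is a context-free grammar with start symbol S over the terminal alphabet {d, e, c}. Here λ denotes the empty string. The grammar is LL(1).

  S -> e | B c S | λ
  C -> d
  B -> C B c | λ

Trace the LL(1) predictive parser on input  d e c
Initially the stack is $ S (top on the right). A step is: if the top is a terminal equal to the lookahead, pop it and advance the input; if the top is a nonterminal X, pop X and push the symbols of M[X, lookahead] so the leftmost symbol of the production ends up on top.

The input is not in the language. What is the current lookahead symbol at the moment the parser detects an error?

     Stack        Input    Action
  1  $ S          d e c $  expand S -> B c S
  2  $ S c B      d e c $  expand B -> C B c
  3  $ S c c B C  d e c $  expand C -> d
  4  $ S c c B d  d e c $  match d
  5  $ S c c B    e c $    error: M[B, e] is empty

e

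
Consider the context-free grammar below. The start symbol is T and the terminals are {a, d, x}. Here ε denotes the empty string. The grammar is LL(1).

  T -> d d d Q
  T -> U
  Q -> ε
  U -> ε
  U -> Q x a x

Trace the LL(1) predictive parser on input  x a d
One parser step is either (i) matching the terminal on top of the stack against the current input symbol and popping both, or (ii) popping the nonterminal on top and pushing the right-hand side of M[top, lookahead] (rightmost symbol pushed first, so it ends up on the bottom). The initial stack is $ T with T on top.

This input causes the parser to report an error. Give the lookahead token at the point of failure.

     Stack      Input    Action
  1  $ T        x a d $  expand T -> U
  2  $ U        x a d $  expand U -> Q x a x
  3  $ x a x Q  x a d $  expand Q -> ε
  4  $ x a x    x a d $  match x
  5  $ x a      a d $    match a
  6  $ x        d $      error: top is terminal x but lookahead is d

d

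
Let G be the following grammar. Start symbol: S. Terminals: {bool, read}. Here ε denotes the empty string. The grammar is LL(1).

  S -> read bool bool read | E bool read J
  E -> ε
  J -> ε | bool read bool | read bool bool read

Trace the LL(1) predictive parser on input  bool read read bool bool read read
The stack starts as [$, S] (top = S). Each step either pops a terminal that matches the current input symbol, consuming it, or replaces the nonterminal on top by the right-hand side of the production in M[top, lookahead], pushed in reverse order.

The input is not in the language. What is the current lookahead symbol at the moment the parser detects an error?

read

      Stack                  Input                                 Action
   1  $ S                    bool read read bool bool read read $  expand S -> E bool read J
   2  $ J read bool E        bool read read bool bool read read $  expand E -> ε
   3  $ J read bool          bool read read bool bool read read $  match bool
   4  $ J read               read read bool bool read read $       match read
   5  $ J                    read bool bool read read $            expand J -> read bool bool read
   6  $ read bool bool read  read bool bool read read $            match read
   7  $ read bool bool       bool bool read read $                 match bool
   8  $ read bool            bool read read $                      match bool
   9  $ read                 read read $                           match read
  10  $                      read $                                error: stack empty but input remains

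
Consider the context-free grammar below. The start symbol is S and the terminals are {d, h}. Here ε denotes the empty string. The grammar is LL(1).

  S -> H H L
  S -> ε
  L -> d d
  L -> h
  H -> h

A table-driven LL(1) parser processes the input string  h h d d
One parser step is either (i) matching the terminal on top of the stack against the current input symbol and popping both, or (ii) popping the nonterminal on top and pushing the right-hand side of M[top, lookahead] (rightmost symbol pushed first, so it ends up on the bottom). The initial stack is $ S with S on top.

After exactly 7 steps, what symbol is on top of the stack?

d

step 1: stack=$ S  input=h h d d $  — expand S -> H H L
step 2: stack=$ L H H  input=h h d d $  — expand H -> h
step 3: stack=$ L H h  input=h h d d $  — match h
step 4: stack=$ L H  input=h d d $  — expand H -> h
step 5: stack=$ L h  input=h d d $  — match h
step 6: stack=$ L  input=d d $  — expand L -> d d
step 7: stack=$ d d  input=d d $  — match d
Stack after step 7: $ d (top = d).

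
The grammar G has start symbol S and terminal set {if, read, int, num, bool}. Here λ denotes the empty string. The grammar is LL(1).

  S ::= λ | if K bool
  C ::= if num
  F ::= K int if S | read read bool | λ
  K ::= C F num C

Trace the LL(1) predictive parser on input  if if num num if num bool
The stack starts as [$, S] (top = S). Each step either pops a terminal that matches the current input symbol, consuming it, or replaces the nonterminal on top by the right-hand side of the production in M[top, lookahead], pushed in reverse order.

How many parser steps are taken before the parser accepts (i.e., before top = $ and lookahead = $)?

step 1: stack=$ S  input=if if num num if num bool $  — expand S ::= if K bool
step 2: stack=$ bool K if  input=if if num num if num bool $  — match if
step 3: stack=$ bool K  input=if num num if num bool $  — expand K ::= C F num C
step 4: stack=$ bool C num F C  input=if num num if num bool $  — expand C ::= if num
step 5: stack=$ bool C num F num if  input=if num num if num bool $  — match if
step 6: stack=$ bool C num F num  input=num num if num bool $  — match num
step 7: stack=$ bool C num F  input=num if num bool $  — expand F ::= λ
step 8: stack=$ bool C num  input=num if num bool $  — match num
step 9: stack=$ bool C  input=if num bool $  — expand C ::= if num
step 10: stack=$ bool num if  input=if num bool $  — match if
step 11: stack=$ bool num  input=num bool $  — match num
step 12: stack=$ bool  input=bool $  — match bool
Accept reached after 12 steps.

12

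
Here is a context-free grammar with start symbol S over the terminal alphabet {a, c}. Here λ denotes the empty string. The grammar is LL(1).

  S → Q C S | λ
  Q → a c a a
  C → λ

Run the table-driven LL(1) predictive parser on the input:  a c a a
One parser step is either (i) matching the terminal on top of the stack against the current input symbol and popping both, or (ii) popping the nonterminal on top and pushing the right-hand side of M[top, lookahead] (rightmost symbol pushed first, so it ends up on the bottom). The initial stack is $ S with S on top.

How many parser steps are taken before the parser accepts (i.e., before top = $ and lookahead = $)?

8

step 1: stack=$ S  input=a c a a $  — expand S → Q C S
step 2: stack=$ S C Q  input=a c a a $  — expand Q → a c a a
step 3: stack=$ S C a a c a  input=a c a a $  — match a
step 4: stack=$ S C a a c  input=c a a $  — match c
step 5: stack=$ S C a a  input=a a $  — match a
step 6: stack=$ S C a  input=a $  — match a
step 7: stack=$ S C  input=$  — expand C → λ
step 8: stack=$ S  input=$  — expand S → λ
Accept reached after 8 steps.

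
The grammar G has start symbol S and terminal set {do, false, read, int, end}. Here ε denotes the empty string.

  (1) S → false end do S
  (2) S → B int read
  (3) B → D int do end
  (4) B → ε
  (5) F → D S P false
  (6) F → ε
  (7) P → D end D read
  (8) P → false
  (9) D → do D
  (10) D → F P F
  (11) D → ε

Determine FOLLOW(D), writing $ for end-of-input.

FIRST(S) = {do, end, false, int}  (via B int read)
FIRST(B) = {ε, do, end, false, int}  (via D int do end)
FIRST(F) = {ε, do, end, false, int}  (via D S P false)
FIRST(P) = {do, end, false, int}  (via D end D read)
FIRST(D) = {ε, do, end, false, int}  (via F P F)
FOLLOW(S) includes $ since S is the start symbol.
FOLLOW(S): in S→false end do S, the suffix after S is empty (adds nothing new); in F→D S P false, S is followed by P false with FIRST {do, end, false, int}. Thus FOLLOW(S) = {$, do, end, false, int}.
FOLLOW(B): in S→B int read, B is followed by int read with FIRST {int}. Thus FOLLOW(B) = {int}.
FOLLOW(D): in B→D int do end, D is followed by int do end with FIRST {int}; in F→D S P false, D is followed by S P false with FIRST {do, end, false, int}; in P→D end D read (occurrence 1), D is followed by end D read with FIRST {end}; in P→D end D read (occurrence 2), D is followed by read with FIRST {read}; in D→do D, the suffix after D is empty (adds nothing new). Thus FOLLOW(D) = {do, end, false, int, read}.
FOLLOW(F): in D→F P F (occurrence 1), F is followed by P F with FIRST {do, end, false, int}; in D→F P F (occurrence 2), the suffix after F is empty, so FOLLOW(F) ⊇ FOLLOW(D) = {do, end, false, int, read}. Thus FOLLOW(F) = {do, end, false, int, read}.
FOLLOW(P): in F→D S P false, P is followed by false with FIRST {false}; in D→F P F, P is followed by F with FIRST {ε, do, end, false, int}; in D→F P F, the suffix after P is nullable, so FOLLOW(P) ⊇ FOLLOW(D) = {do, end, false, int, read}. Thus FOLLOW(P) = {do, end, false, int, read}.

{do, end, false, int, read}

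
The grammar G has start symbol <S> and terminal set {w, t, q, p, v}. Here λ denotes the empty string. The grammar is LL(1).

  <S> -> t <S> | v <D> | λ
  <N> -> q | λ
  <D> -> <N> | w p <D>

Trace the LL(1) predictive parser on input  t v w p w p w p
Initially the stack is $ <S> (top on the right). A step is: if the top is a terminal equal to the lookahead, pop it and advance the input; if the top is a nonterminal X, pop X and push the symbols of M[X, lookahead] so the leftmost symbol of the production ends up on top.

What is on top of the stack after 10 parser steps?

<D>

step 1: stack=$ <S>  input=t v w p w p w p $  — expand <S> -> t <S>
step 2: stack=$ <S> t  input=t v w p w p w p $  — match t
step 3: stack=$ <S>  input=v w p w p w p $  — expand <S> -> v <D>
step 4: stack=$ <D> v  input=v w p w p w p $  — match v
step 5: stack=$ <D>  input=w p w p w p $  — expand <D> -> w p <D>
step 6: stack=$ <D> p w  input=w p w p w p $  — match w
step 7: stack=$ <D> p  input=p w p w p $  — match p
step 8: stack=$ <D>  input=w p w p $  — expand <D> -> w p <D>
step 9: stack=$ <D> p w  input=w p w p $  — match w
step 10: stack=$ <D> p  input=p w p $  — match p
Stack after step 10: $ <D> (top = <D>).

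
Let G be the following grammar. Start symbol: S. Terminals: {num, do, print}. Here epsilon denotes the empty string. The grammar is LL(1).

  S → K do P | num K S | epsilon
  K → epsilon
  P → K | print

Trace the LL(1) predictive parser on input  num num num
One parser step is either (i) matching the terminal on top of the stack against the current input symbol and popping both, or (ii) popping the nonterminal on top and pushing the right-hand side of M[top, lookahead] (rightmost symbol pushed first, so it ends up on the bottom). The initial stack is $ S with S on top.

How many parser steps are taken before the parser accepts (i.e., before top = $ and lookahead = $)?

step 1: stack=$ S  input=num num num $  — expand S → num K S
step 2: stack=$ S K num  input=num num num $  — match num
step 3: stack=$ S K  input=num num $  — expand K → epsilon
step 4: stack=$ S  input=num num $  — expand S → num K S
step 5: stack=$ S K num  input=num num $  — match num
step 6: stack=$ S K  input=num $  — expand K → epsilon
step 7: stack=$ S  input=num $  — expand S → num K S
step 8: stack=$ S K num  input=num $  — match num
step 9: stack=$ S K  input=$  — expand K → epsilon
step 10: stack=$ S  input=$  — expand S → epsilon
Accept reached after 10 steps.

10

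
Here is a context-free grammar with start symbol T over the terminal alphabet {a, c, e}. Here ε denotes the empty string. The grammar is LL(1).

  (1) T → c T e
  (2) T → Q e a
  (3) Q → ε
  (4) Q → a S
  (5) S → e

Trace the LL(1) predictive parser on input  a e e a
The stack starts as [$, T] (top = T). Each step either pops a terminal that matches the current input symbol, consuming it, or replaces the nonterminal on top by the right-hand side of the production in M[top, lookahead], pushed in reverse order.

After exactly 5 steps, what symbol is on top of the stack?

     Stack      Input      Action
  1  $ T        a e e a $  expand T → Q e a
  2  $ a e Q    a e e a $  expand Q → a S
  3  $ a e S a  a e e a $  match a
  4  $ a e S    e e a $    expand S → e
  5  $ a e e    e e a $    match e
Stack after step 5: $ a e (top = e).

e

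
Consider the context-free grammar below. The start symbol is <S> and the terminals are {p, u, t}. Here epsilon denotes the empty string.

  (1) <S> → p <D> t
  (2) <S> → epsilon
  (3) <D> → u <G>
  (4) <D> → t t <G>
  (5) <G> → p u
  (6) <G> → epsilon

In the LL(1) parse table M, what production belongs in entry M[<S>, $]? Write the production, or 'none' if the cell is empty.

<S> → epsilon

FIRST(<S>) = {epsilon, p}
FIRST(<D>) = {t, u}
FIRST(<G>) = {epsilon, p}
FOLLOW(<S>) includes $ since <S> is the start symbol.
FOLLOW(<S>): <S> appears on no right-hand side. Thus FOLLOW(<S>) = {$}.
For <S> → p <D> t: FIRST(p <D> t) = {p}, so it goes in M[<S>, t] for t ∈ {p}.
For <S> → epsilon: FIRST(epsilon) = {epsilon}, so it goes in M[<S>, t] for t ∈ {}; since epsilon ∈ FIRST, also for every t ∈ FOLLOW(<S>) = {$}.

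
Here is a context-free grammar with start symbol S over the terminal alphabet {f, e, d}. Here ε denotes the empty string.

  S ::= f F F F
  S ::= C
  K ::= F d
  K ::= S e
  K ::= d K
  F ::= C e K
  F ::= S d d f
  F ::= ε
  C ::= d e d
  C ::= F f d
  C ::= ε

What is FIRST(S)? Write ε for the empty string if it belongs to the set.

FIRST(S) = {ε, d, e, f}  (via C)
FIRST(K) = {d, e, f}  (via F d, S e)
FIRST(F) = {ε, d, e, f}  (via C e K, S d d f)
FIRST(C) = {ε, d, e, f}  (via F f d)

{ε, d, e, f}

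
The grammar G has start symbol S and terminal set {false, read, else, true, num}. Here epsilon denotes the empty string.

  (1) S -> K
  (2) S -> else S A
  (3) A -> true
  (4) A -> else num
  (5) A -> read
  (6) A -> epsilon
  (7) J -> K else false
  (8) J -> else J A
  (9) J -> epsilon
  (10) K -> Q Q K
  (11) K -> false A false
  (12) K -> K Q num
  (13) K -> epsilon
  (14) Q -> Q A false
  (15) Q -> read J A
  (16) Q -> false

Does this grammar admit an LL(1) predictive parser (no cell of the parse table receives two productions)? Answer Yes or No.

FIRST(S) = {epsilon, else, false, read}
FIRST(A) = {epsilon, else, read, true}
FIRST(J) = {epsilon, else, false, read}
FIRST(K) = {epsilon, false, read}
FIRST(Q) = {false, read}
FOLLOW(S) = {$, else, read, true}
FOLLOW(A) = {$, else, false, num, read, true}
FOLLOW(J) = {$, else, false, num, read, true}
FOLLOW(K) = {$, else, false, read, true}
FOLLOW(Q) = {$, else, false, num, read, true}
Cell M[A, else] receives both A -> else num and A -> epsilon — the grammar is not LL(1).

No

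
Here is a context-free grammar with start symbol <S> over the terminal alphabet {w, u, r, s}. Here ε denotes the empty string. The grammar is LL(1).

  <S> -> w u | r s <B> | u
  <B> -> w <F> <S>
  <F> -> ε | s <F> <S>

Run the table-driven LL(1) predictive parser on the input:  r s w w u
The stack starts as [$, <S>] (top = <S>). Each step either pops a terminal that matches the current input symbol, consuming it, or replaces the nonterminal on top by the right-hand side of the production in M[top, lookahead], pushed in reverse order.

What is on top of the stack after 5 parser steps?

     Stack        Input        Action
  1  $ <S>        r s w w u $  expand <S> -> r s <B>
  2  $ <B> s r    r s w w u $  match r
  3  $ <B> s      s w w u $    match s
  4  $ <B>        w w u $      expand <B> -> w <F> <S>
  5  $ <S> <F> w  w w u $      match w
Stack after step 5: $ <S> <F> (top = <F>).

<F>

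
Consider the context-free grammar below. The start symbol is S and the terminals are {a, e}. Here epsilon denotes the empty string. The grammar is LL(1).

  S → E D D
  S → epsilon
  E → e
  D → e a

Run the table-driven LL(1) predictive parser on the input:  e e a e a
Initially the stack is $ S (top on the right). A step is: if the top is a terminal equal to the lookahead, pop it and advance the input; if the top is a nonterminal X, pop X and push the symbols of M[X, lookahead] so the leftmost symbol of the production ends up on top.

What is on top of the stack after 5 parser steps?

a

     Stack    Input        Action
  1  $ S      e e a e a $  expand S → E D D
  2  $ D D E  e e a e a $  expand E → e
  3  $ D D e  e e a e a $  match e
  4  $ D D    e a e a $    expand D → e a
  5  $ D a e  e a e a $    match e
Stack after step 5: $ D a (top = a).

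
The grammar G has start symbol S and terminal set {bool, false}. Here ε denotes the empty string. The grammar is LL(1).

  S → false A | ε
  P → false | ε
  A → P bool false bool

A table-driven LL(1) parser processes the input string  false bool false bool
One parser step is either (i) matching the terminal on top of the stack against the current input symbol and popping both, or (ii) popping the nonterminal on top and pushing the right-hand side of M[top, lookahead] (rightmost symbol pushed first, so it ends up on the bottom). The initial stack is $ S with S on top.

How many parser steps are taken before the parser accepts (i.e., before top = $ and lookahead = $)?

step 1: stack=$ S  input=false bool false bool $  — expand S → false A
step 2: stack=$ A false  input=false bool false bool $  — match false
step 3: stack=$ A  input=bool false bool $  — expand A → P bool false bool
step 4: stack=$ bool false bool P  input=bool false bool $  — expand P → ε
step 5: stack=$ bool false bool  input=bool false bool $  — match bool
step 6: stack=$ bool false  input=false bool $  — match false
step 7: stack=$ bool  input=bool $  — match bool
Accept reached after 7 steps.

7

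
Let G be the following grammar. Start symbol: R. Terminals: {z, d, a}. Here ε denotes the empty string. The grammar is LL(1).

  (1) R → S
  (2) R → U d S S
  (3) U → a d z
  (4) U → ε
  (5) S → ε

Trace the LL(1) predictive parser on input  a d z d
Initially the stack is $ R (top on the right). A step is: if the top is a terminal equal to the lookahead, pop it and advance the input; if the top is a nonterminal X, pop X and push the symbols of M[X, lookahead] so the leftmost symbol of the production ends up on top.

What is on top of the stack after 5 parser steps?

step 1: stack=$ R  input=a d z d $  — expand R → U d S S
step 2: stack=$ S S d U  input=a d z d $  — expand U → a d z
step 3: stack=$ S S d z d a  input=a d z d $  — match a
step 4: stack=$ S S d z d  input=d z d $  — match d
step 5: stack=$ S S d z  input=z d $  — match z
Stack after step 5: $ S S d (top = d).

d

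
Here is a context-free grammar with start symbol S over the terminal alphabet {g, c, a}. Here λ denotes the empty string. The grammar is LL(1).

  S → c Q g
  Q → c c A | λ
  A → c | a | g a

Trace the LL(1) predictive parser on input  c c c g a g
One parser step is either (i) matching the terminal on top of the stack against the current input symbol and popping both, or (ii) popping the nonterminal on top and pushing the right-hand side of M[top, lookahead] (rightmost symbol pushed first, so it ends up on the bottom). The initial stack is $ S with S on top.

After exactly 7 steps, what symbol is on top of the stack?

a

     Stack      Input          Action
  1  $ S        c c c g a g $  expand S → c Q g
  2  $ g Q c    c c c g a g $  match c
  3  $ g Q      c c g a g $    expand Q → c c A
  4  $ g A c c  c c g a g $    match c
  5  $ g A c    c g a g $      match c
  6  $ g A      g a g $        expand A → g a
  7  $ g a g    g a g $        match g
Stack after step 7: $ g a (top = a).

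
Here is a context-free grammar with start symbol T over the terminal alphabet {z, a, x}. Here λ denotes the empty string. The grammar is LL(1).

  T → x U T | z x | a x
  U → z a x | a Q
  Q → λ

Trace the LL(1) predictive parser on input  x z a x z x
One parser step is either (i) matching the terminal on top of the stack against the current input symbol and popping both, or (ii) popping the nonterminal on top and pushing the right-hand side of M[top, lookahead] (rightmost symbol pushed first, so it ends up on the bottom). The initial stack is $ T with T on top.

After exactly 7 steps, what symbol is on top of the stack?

z

step 1: stack=$ T  input=x z a x z x $  — expand T → x U T
step 2: stack=$ T U x  input=x z a x z x $  — match x
step 3: stack=$ T U  input=z a x z x $  — expand U → z a x
step 4: stack=$ T x a z  input=z a x z x $  — match z
step 5: stack=$ T x a  input=a x z x $  — match a
step 6: stack=$ T x  input=x z x $  — match x
step 7: stack=$ T  input=z x $  — expand T → z x
Stack after step 7: $ x z (top = z).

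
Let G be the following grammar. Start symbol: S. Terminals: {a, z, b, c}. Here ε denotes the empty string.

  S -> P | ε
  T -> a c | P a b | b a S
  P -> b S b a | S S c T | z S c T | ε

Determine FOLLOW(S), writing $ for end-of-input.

{$, a, b, c, z}

FIRST(S): from S->P we get {ε, b, c, z}; from S->ε we get {ε}. So FIRST(S) = {ε, b, c, z}.
FIRST(P): from P->b S b a we get {b}; from P->S S c T we get {b, c, z}; from P->z S c T we get {z}; from P->ε we get {ε}. So FIRST(P) = {ε, b, c, z}.
FIRST(T): from T->a c we get {a}; from T->P a b we get {a, b, c, z}; from T->b a S we get {b}. So FIRST(T) = {a, b, c, z}.
FOLLOW(S) includes $ since S is the start symbol.
FOLLOW(S): in T->b a S, the suffix after S is empty, so FOLLOW(S) ⊇ FOLLOW(T) = {$, a, b, c, z}; in P->b S b a, S is followed by b a with FIRST {b}; in P->S S c T (occurrence 1), S is followed by S c T with FIRST {b, c, z}; in P->S S c T (occurrence 2), S is followed by c T with FIRST {c}; in P->z S c T, S is followed by c T with FIRST {c}. Thus FOLLOW(S) = {$, a, b, c, z}.
FOLLOW(P): in S->P, the suffix after P is empty, so FOLLOW(P) ⊇ FOLLOW(S) = {$, a, b, c, z}; in T->P a b, P is followed by a b with FIRST {a}. Thus FOLLOW(P) = {$, a, b, c, z}.
FOLLOW(T): in P->S S c T, the suffix after T is empty, so FOLLOW(T) ⊇ FOLLOW(P) = {$, a, b, c, z}; in P->z S c T, the suffix after T is empty, so FOLLOW(T) ⊇ FOLLOW(P) = {$, a, b, c, z}. Thus FOLLOW(T) = {$, a, b, c, z}.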